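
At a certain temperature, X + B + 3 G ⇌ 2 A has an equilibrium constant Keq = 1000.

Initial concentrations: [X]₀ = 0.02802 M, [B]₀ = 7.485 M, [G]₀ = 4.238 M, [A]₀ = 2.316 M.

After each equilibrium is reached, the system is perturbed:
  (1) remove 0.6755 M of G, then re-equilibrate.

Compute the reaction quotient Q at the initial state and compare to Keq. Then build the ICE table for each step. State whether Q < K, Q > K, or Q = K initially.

Q₀ = 0.336; Q < K (proceeds forward)

Q₀ = 0.336 vs Keq = 1000 ⇒ Q<K, forward
Step 1:
                    X           B           G           A
  Initial     0.02802       7.485       4.238       2.316
  Change     -0.02801    -0.02801    -0.08403     0.05602
  Equil    1.0526e-05       7.457       4.154       2.372
  solve Keq expr → x = 0.02801; check Q = 1000
Then remove 0.6755 M of G.
Step 2:
                    X           B           G           A
  Initial  1.0526e-05       7.457       3.478       2.372
  Change   7.3999e-06  7.3999e-06  2.2200e-05 -1.4800e-05
  Equil    1.7926e-05       7.457       3.478       2.372
  solve Keq expr → x = -7.3999e-06; check Q = 1000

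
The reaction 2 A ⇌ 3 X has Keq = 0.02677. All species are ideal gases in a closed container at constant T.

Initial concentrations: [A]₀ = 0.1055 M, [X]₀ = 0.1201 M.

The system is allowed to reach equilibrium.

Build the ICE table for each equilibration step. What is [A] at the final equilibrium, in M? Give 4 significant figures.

Q₀ = 0.1556 vs Keq = 0.02677 ⇒ Q>K, reverse
Step 1:
                    A           X
  init         0.1055      0.1201
  Δ           0.02798    -0.04197
  eq           0.1335     0.07813
  solve Keq expr → x = -0.01399; check Q = 0.02677

[A]_eq = 0.1335 M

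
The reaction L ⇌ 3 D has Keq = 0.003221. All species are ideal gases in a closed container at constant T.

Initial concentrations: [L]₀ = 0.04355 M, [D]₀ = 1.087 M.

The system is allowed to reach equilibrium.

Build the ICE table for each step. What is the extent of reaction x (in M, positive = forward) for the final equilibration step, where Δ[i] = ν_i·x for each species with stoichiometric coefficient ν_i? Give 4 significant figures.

Q₀ = 29.49 vs Keq = 0.003221 ⇒ Q>K, reverse
Step 1:
                    L           D
  Initial     0.04355       1.087
  Change        0.327     -0.9809
  Equil        0.3705      0.1061
  solve Keq expr → x = -0.327; check Q = 0.003221

x = -0.327 M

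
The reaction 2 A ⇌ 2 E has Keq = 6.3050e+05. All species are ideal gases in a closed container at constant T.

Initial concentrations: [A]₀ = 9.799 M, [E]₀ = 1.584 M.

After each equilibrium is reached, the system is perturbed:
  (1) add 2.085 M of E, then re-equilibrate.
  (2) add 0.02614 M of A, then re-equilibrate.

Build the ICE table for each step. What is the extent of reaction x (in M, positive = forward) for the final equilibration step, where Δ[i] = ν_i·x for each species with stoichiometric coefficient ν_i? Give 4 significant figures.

x = 0.01305 M

Q₀ = 0.02613 vs Keq = 6.3050e+05 ⇒ Q<K, forward
Step 1:
                    A           E
  I             9.799       1.584
  C            -9.785       9.785
  E           0.01432       11.37
  solve Keq expr → x = 4.892; check Q = 6.3050e+05
Then add 2.085 M of E.
Step 2:
                    A           E
  I           0.01432       13.45
  C          0.002623   -0.002623
  E           0.01694       13.45
  solve Keq expr → x = -0.001311; check Q = 6.3050e+05
Then add 0.02614 M of A.
Step 3:
                    A           E
  I           0.04308       13.45
  C          -0.02611     0.02611
  E           0.01697       13.48
  solve Keq expr → x = 0.01305; check Q = 6.3050e+05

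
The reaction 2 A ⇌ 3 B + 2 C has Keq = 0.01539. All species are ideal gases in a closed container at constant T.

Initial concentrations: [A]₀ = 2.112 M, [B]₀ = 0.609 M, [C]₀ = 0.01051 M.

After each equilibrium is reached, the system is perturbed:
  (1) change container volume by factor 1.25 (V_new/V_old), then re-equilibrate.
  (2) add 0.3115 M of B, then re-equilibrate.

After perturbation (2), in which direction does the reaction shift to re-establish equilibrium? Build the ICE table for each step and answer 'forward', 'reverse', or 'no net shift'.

Direction: reverse

Q₀ = 5.5933e-06 vs Keq = 0.01539 ⇒ Q<K, forward
Step 1:
                   A          B          C
  init         2.112      0.609    0.01051
  Δ          -0.2359     0.3538     0.2359
  eq           1.876     0.9628     0.2464
  solve Keq expr → x = 0.1179; check Q = 0.01539
Then change container volume by factor 1.25 (V_new/V_old).
Step 2:
                   A          B          C
  init         1.501     0.7702     0.1971
  Δ         -0.04137    0.06206    0.04137
  eq            1.46     0.8323     0.2385
  solve Keq expr → x = 0.02069; check Q = 0.01539
Then add 0.3115 M of B.
Step 3:
                   A          B          C
  init          1.46      1.144     0.2385
  Δ          0.06282   -0.09423   -0.06282
  eq           1.522       1.05     0.1756
  solve Keq expr → x = -0.03141; check Q = 0.01539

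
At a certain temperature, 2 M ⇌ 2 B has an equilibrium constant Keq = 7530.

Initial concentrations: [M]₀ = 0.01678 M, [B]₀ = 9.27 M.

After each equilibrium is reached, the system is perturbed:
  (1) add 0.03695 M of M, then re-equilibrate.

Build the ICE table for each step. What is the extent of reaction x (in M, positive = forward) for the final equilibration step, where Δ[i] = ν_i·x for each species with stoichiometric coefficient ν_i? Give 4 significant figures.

Q₀ = 3.0519e+05 vs Keq = 7530 ⇒ Q>K, reverse
Step 1:
                    M           B
  I           0.01678        9.27
  C           0.08902    -0.08902
  E            0.1058       9.181
  solve Keq expr → x = -0.04451; check Q = 7530
Then add 0.03695 M of M.
Step 2:
                    M           B
  I            0.1428       9.181
  C          -0.03653     0.03653
  E            0.1062       9.218
  solve Keq expr → x = 0.01826; check Q = 7530

x = 0.01826 M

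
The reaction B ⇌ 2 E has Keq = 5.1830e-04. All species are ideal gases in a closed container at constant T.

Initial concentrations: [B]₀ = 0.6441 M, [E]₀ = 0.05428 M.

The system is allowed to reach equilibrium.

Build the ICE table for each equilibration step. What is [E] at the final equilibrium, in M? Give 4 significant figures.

[E]_eq = 0.01852 M

Q₀ = 0.004574 vs Keq = 5.1830e-04 ⇒ Q>K, reverse
Step 1:
                    B           E
  I            0.6441     0.05428
  C           0.01788    -0.03576
  E             0.662     0.01852
  solve Keq expr → x = -0.01788; check Q = 5.1830e-04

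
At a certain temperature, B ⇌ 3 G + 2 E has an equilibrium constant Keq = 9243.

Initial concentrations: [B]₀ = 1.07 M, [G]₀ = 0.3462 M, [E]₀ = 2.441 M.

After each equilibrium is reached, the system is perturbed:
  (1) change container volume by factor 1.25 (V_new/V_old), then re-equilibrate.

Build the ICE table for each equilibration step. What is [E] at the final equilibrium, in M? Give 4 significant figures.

[E]_eq = 3.606 M

Q₀ = 0.2311 vs Keq = 9243 ⇒ Q<K, forward
Step 1:
                   B          G          E
  init          1.07     0.3462      2.441
  Δ          -0.9923      2.977      1.985
  eq         0.07775      3.323      4.426
  solve Keq expr → x = 0.9923; check Q = 9243
Then change container volume by factor 1.25 (V_new/V_old).
Step 2:
                   B          G          E
  init        0.0622      2.658       3.54
  Δ         -0.03273     0.0982    0.06547
  eq         0.02947      2.757      3.606
  solve Keq expr → x = 0.03273; check Q = 9243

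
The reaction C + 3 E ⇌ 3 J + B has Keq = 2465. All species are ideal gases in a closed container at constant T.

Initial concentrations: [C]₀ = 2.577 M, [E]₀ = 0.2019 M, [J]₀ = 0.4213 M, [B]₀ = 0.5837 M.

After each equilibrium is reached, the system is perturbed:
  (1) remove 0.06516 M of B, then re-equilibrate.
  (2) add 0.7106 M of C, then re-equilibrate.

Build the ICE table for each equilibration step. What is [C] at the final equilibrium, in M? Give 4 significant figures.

Q₀ = 2.058 vs Keq = 2465 ⇒ Q<K, forward
Step 1:
                  C         E         J         B
  I           2.577    0.2019    0.4213    0.5837
  C        -0.05799    -0.174     0.174   0.05799
  E           2.519   0.02793    0.5953    0.6417
  solve Keq expr → x = 0.05799; check Q = 2465
Then remove 0.06516 M of B.
Step 2:
                  C         E         J         B
  I           2.519   0.02793    0.5953    0.5765
  C       -3.1045e-04 -9.3134e-04 9.3134e-04 3.1045e-04
  E           2.519     0.027    0.5962    0.5768
  solve Keq expr → x = 3.1045e-04; check Q = 2465
Then add 0.7106 M of C.
Step 3:
                  C         E         J         B
  I           3.229     0.027    0.5962    0.5768
  C       -6.8324e-04  -0.00205   0.00205 6.8324e-04
  E           3.229   0.02495    0.5982    0.5775
  solve Keq expr → x = 6.8324e-04; check Q = 2465

[C]_eq = 3.229 M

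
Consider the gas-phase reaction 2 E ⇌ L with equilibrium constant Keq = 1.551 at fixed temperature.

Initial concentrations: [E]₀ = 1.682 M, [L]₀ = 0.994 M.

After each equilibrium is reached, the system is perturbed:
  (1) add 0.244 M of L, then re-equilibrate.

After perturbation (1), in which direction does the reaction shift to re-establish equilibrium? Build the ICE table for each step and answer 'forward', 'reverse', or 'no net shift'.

Direction: reverse

Q₀ = 0.3513 vs Keq = 1.551 ⇒ Q<K, forward
Step 1:
                  E         L
  I           1.682     0.994
  C         -0.7436    0.3718
  E          0.9384     1.366
  solve Keq expr → x = 0.3718; check Q = 1.551
Then add 0.244 M of L.
Step 2:
                  E         L
  I          0.9384      1.61
  C         0.06935  -0.03467
  E           1.008     1.575
  solve Keq expr → x = -0.03467; check Q = 1.551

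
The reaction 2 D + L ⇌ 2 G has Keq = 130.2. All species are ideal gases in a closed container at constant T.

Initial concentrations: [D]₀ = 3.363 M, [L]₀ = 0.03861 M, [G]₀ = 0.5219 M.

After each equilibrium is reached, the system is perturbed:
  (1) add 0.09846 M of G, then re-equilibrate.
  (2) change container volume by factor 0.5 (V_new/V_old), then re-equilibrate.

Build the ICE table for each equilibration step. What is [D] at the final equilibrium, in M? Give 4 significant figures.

Q₀ = 0.6238 vs Keq = 130.2 ⇒ Q<K, forward
Step 1:
                  D         L         G
  Initial     3.363   0.03861    0.5219
  Change   -0.07671  -0.03836   0.07671
  Equil       3.286 2.5484e-04    0.5986
  solve Keq expr → x = 0.03836; check Q = 130.2
Then add 0.09846 M of G.
Step 2:
                  D         L         G
  Initial     3.286 2.5484e-04    0.6971
  Change  1.8102e-04 9.0509e-05 -1.8102e-04
  Equil       3.286 3.4535e-04    0.6969
  solve Keq expr → x = -9.0509e-05; check Q = 130.2
Then change container volume by factor 0.5 (V_new/V_old).
Step 3:
                  D         L         G
  Initial     6.573 6.9070e-04     1.394
  Change  -6.8987e-04 -3.4493e-04 6.8987e-04
  Equil       6.572 3.4576e-04     1.394
  solve Keq expr → x = 3.4493e-04; check Q = 130.2

[D]_eq = 6.572 M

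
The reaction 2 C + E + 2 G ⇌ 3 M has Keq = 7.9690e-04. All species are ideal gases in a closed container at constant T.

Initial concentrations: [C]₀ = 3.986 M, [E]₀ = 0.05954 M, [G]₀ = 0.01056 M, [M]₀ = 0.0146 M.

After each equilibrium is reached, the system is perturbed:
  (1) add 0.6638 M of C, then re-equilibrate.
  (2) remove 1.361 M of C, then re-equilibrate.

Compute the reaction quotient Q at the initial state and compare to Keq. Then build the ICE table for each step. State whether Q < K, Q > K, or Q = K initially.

Q₀ = 0.0295 vs Keq = 7.9690e-04 ⇒ Q>K, reverse
Step 1:
                   C          E          G          M
  init         3.986    0.05954    0.01056     0.0146
  Δ         0.005763   0.002882   0.005763  -0.008645
  eq           3.992    0.06242    0.01632   0.005955
  solve Keq expr → x = -0.002882; check Q = 7.9690e-04
Then add 0.6638 M of C.
Step 2:
                   C          E          G          M
  init         4.656    0.06242    0.01632   0.005955
  Δ       -3.5954e-04 -1.7977e-04 -3.5954e-04 5.3931e-04
  eq           4.655    0.06224    0.01596   0.006494
  solve Keq expr → x = 1.7977e-04; check Q = 7.9690e-04
Then remove 1.361 M of C.
Step 3:
                   C          E          G          M
  init         3.294    0.06224    0.01596   0.006494
  Δ       7.7342e-04 3.8671e-04 7.7342e-04   -0.00116
  eq           3.295    0.06263    0.01674   0.005334
  solve Keq expr → x = -3.8671e-04; check Q = 7.9690e-04

Q₀ = 0.0295; Q > K (proceeds reverse)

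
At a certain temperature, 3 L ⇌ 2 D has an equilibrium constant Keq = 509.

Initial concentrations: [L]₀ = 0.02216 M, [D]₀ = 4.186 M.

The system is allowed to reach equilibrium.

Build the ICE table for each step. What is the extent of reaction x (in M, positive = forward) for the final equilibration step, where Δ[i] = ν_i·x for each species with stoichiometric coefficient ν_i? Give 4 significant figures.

Q₀ = 1.6102e+06 vs Keq = 509 ⇒ Q>K, reverse
Step 1:
                  L         D
  init      0.02216     4.186
  Δ          0.2929   -0.1953
  eq         0.3151     3.991
  solve Keq expr → x = -0.09765; check Q = 509

x = -0.09765 M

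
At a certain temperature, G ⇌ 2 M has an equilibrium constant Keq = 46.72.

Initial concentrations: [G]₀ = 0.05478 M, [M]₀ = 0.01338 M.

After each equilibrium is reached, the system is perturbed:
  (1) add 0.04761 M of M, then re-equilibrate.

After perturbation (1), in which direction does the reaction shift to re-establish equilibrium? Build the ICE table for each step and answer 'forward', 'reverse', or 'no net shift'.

Q₀ = 0.003268 vs Keq = 46.72 ⇒ Q<K, forward
Step 1:
                    G           M
  init        0.05478     0.01338
  Δ          -0.05446      0.1089
  eq       3.2015e-04      0.1223
  solve Keq expr → x = 0.05446; check Q = 46.72
Then add 0.04761 M of M.
Step 2:
                    G           M
  init     3.2015e-04      0.1699
  Δ        2.9351e-04 -5.8703e-04
  eq       6.1366e-04      0.1693
  solve Keq expr → x = -2.9351e-04; check Q = 46.72

Direction: reverse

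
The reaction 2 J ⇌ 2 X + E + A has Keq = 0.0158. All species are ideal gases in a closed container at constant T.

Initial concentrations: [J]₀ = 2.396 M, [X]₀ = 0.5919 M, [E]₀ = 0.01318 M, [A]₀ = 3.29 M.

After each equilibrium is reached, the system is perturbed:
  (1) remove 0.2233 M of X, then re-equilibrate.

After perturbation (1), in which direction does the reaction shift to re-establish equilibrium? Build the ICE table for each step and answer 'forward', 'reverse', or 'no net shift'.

Direction: forward

Q₀ = 0.002646 vs Keq = 0.0158 ⇒ Q<K, forward
Step 1:
                    J           X           E           A
  I             2.396      0.5919     0.01318        3.29
  C          -0.08442     0.08442     0.04221     0.04221
  E             2.312      0.6763     0.05539       3.332
  solve Keq expr → x = 0.04221; check Q = 0.0158
Then remove 0.2233 M of X.
Step 2:
                    J           X           E           A
  I             2.312       0.453     0.05539       3.332
  C          -0.06546     0.06546     0.03273     0.03273
  E             2.246      0.5185     0.08812       3.365
  solve Keq expr → x = 0.03273; check Q = 0.0158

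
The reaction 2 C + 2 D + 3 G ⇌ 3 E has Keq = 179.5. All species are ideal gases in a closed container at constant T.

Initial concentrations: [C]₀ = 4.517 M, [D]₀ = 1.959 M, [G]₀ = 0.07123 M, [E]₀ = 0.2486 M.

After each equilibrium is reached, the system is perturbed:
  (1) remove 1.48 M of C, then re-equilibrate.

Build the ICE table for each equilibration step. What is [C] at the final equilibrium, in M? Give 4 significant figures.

[C]_eq = 3.001 M

Q₀ = 0.5429 vs Keq = 179.5 ⇒ Q<K, forward
Step 1:
                    C           D           G           E
  init          4.517       1.959     0.07123      0.2486
  Δ          -0.03885    -0.03885    -0.05827     0.05827
  eq            4.478        1.92     0.01296      0.3069
  solve Keq expr → x = 0.01942; check Q = 179.5
Then remove 1.48 M of C.
Step 2:
                    C           D           G           E
  init          2.998        1.92     0.01296      0.3069
  Δ          0.002496    0.002496    0.003744   -0.003744
  eq            3.001       1.923     0.01671      0.3031
  solve Keq expr → x = -0.001248; check Q = 179.5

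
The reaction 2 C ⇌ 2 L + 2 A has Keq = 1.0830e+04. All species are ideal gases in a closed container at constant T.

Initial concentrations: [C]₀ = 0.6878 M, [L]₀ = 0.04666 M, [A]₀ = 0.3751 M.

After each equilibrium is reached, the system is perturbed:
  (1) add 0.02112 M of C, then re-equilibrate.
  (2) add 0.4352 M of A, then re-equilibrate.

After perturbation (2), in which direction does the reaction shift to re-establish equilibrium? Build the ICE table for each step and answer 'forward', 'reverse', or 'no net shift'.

Q₀ = 6.4753e-04 vs Keq = 1.0830e+04 ⇒ Q<K, forward
Step 1:
                    C           L           A
  init         0.6878     0.04666      0.3751
  Δ           -0.6804      0.6804      0.6804
  eq         0.007375      0.7271       1.056
  solve Keq expr → x = 0.3402; check Q = 1.0830e+04
Then add 0.02112 M of C.
Step 2:
                    C           L           A
  init        0.02849      0.7271       1.056
  Δ          -0.02076     0.02076     0.02076
  eq         0.007734      0.7478       1.076
  solve Keq expr → x = 0.01038; check Q = 1.0830e+04
Then add 0.4352 M of A.
Step 3:
                    C           L           A
  init       0.007734      0.7478       1.511
  Δ          0.003061   -0.003061   -0.003061
  eq           0.0108      0.7448       1.508
  solve Keq expr → x = -0.001531; check Q = 1.0830e+04

Direction: reverse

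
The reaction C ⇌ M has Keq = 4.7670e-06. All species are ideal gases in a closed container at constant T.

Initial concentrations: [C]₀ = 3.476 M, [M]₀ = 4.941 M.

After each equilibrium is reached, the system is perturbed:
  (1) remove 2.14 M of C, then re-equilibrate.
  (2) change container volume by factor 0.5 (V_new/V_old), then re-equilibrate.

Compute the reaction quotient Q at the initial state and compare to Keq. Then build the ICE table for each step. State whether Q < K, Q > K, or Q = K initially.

Q₀ = 1.421 vs Keq = 4.7670e-06 ⇒ Q>K, reverse
Step 1:
                  C         M
  Initial     3.476     4.941
  Change      4.941    -4.941
  Equil       8.417 4.0124e-05
  solve Keq expr → x = -4.941; check Q = 4.7670e-06
Then remove 2.14 M of C.
Step 2:
                  C         M
  Initial     6.277 4.0124e-05
  Change  1.0201e-05 -1.0201e-05
  Equil       6.277 2.9922e-05
  solve Keq expr → x = -1.0201e-05; check Q = 4.7670e-06
Then change container volume by factor 0.5 (V_new/V_old).
Step 3:
                  C         M
  Initial     12.55 5.9845e-05
  Change          0         0
  Equil       12.55 5.9845e-05
  solve Keq expr → x = 0; check Q = 4.7670e-06

Q₀ = 1.421; Q > K (proceeds reverse)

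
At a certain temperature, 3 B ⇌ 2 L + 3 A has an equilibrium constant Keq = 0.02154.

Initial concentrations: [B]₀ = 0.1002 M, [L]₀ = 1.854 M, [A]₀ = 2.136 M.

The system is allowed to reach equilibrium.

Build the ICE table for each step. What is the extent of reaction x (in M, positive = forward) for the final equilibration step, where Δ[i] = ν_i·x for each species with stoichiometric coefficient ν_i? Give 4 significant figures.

Q₀ = 3.3298e+04 vs Keq = 0.02154 ⇒ Q>K, reverse
Step 1:
                    B           L           A
  I            0.1002       1.854       2.136
  C             1.588      -1.059      -1.588
  E             1.689       0.795      0.5475
  solve Keq expr → x = -0.5295; check Q = 0.02154

x = -0.5295 M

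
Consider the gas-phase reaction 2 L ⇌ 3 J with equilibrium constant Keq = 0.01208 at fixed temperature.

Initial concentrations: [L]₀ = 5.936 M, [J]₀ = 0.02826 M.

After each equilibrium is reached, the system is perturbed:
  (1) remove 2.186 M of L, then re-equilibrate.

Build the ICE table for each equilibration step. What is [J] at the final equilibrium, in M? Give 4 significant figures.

Q₀ = 6.4051e-07 vs Keq = 0.01208 ⇒ Q<K, forward
Step 1:
                    L           J
  init          5.936     0.02826
  Δ           -0.4566      0.6849
  eq            5.479      0.7131
  solve Keq expr → x = 0.2283; check Q = 0.01208
Then remove 2.186 M of L.
Step 2:
                    L           J
  init          3.293      0.7131
  Δ            0.1281     -0.1921
  eq            3.422       0.521
  solve Keq expr → x = -0.06405; check Q = 0.01208

[J]_eq = 0.521 M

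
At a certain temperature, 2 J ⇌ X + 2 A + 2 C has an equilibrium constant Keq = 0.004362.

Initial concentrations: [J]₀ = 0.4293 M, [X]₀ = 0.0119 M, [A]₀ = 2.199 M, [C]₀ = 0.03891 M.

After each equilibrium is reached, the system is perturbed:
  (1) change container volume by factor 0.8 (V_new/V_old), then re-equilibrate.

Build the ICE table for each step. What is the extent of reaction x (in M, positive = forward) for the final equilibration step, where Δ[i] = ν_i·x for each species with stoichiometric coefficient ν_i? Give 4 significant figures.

x = -0.007334 M

Q₀ = 4.7271e-04 vs Keq = 0.004362 ⇒ Q<K, forward
Step 1:
                  J         X         A         C
  I          0.4293    0.0119     2.199   0.03891
  C        -0.03173   0.01587   0.03173   0.03173
  E          0.3976   0.02777     2.231   0.07064
  solve Keq expr → x = 0.01587; check Q = 0.004362
Then change container volume by factor 0.8 (V_new/V_old).
Step 2:
                  J         X         A         C
  I           0.497   0.03471     2.788    0.0883
  C         0.01467 -0.007334  -0.01467  -0.01467
  E          0.5116   0.02737     2.774   0.07363
  solve Keq expr → x = -0.007334; check Q = 0.004362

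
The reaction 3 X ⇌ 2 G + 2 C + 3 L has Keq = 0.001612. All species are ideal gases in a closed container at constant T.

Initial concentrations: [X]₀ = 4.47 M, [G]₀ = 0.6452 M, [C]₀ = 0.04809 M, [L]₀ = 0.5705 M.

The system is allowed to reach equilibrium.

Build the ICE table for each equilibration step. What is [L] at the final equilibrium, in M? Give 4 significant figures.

[L]_eq = 1.01 M

Q₀ = 2.0014e-06 vs Keq = 0.001612 ⇒ Q<K, forward
Step 1:
                    X           G           C           L
  Initial        4.47      0.6452     0.04809      0.5705
  Change      -0.4395       0.293       0.293      0.4395
  Equil          4.03      0.9382      0.3411        1.01
  solve Keq expr → x = 0.1465; check Q = 0.001612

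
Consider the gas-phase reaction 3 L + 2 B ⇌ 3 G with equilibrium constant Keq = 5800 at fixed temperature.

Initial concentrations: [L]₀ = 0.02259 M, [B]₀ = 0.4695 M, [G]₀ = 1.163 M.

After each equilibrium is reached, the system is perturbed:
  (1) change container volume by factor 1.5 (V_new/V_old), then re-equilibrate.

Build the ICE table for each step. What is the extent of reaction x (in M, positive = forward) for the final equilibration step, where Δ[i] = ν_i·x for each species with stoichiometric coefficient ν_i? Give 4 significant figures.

Q₀ = 6.1904e+05 vs Keq = 5800 ⇒ Q>K, reverse
Step 1:
                  L         B         G
  init      0.02259    0.4695     1.163
  Δ         0.07167   0.04778  -0.07167
  eq        0.09426    0.5173     1.091
  solve Keq expr → x = -0.02389; check Q = 5800
Then change container volume by factor 1.5 (V_new/V_old).
Step 2:
                  L         B         G
  init      0.06284    0.3449    0.7276
  Δ         0.01606   0.01071  -0.01606
  eq         0.0789    0.3556    0.7115
  solve Keq expr → x = -0.005354; check Q = 5800

x = -0.005354 M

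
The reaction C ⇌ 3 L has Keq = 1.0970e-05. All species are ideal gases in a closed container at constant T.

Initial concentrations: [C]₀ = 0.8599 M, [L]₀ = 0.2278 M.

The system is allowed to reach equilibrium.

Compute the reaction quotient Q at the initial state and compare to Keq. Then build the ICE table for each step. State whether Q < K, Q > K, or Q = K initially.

Q₀ = 0.01375 vs Keq = 1.0970e-05 ⇒ Q>K, reverse
Step 1:
                    C           L
  I            0.8599      0.2278
  C           0.06871     -0.2061
  E            0.9286     0.02168
  solve Keq expr → x = -0.06871; check Q = 1.0970e-05

Q₀ = 0.01375; Q > K (proceeds reverse)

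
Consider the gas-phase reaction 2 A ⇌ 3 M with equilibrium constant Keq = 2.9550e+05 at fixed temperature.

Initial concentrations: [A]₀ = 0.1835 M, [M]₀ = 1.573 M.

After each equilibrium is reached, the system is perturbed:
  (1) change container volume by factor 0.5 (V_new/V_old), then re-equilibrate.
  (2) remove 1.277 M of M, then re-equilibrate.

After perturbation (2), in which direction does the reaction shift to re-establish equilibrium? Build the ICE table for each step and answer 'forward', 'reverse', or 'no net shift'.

Q₀ = 115.6 vs Keq = 2.9550e+05 ⇒ Q<K, forward
Step 1:
                   A          M
  Initial     0.1835      1.573
  Change     -0.1789     0.2684
  Equil     0.004597      1.841
  solve Keq expr → x = 0.08945; check Q = 2.9550e+05
Then change container volume by factor 0.5 (V_new/V_old).
Step 2:
                   A          M
  Initial   0.009193      3.683
  Change    0.003778  -0.005667
  Equil      0.01297      3.677
  solve Keq expr → x = -0.001889; check Q = 2.9550e+05
Then remove 1.277 M of M.
Step 3:
                   A          M
  Initial    0.01297        2.4
  Change   -0.006092   0.009138
  Equil     0.006879      2.409
  solve Keq expr → x = 0.003046; check Q = 2.9550e+05

Direction: forward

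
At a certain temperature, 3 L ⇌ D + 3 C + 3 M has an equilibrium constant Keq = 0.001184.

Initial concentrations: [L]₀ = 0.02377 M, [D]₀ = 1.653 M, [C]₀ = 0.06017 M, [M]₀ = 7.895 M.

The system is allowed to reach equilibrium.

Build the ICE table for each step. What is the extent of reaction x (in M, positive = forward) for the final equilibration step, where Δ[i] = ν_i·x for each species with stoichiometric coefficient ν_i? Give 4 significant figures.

x = -0.01974 M

Q₀ = 1.3194e+04 vs Keq = 0.001184 ⇒ Q>K, reverse
Step 1:
                   L          D          C          M
  I          0.02377      1.653    0.06017      7.895
  C          0.05922   -0.01974   -0.05922   -0.05922
  E          0.08299      1.633 9.5141e-04      7.836
  solve Keq expr → x = -0.01974; check Q = 0.001184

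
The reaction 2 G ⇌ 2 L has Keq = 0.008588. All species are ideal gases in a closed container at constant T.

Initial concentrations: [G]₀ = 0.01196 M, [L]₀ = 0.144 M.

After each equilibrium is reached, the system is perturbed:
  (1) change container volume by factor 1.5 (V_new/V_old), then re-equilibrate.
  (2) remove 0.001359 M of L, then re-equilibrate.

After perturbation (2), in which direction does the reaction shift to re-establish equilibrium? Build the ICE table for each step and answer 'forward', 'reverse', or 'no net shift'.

Direction: forward

Q₀ = 145 vs Keq = 0.008588 ⇒ Q>K, reverse
Step 1:
                  G         L
  Initial   0.01196     0.144
  Change     0.1308   -0.1308
  Equil      0.1427   0.01323
  solve Keq expr → x = -0.06539; check Q = 0.008588
Then change container volume by factor 1.5 (V_new/V_old).
Step 2:
                  G         L
  Initial   0.09516  0.008818
  Change          0         0
  Equil     0.09516  0.008818
  solve Keq expr → x = 0; check Q = 0.008588
Then remove 0.001359 M of L.
Step 3:
                  G         L
  Initial   0.09516  0.007459
  Change  -0.001244  0.001244
  Equil     0.09391  0.008703
  solve Keq expr → x = 6.2187e-04; check Q = 0.008588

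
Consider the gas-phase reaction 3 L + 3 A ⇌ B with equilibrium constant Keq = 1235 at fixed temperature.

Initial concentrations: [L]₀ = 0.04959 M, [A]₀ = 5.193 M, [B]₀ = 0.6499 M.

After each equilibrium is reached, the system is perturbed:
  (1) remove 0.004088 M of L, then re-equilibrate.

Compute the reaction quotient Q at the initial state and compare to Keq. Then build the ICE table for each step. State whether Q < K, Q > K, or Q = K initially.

Q₀ = 38.05 vs Keq = 1235 ⇒ Q<K, forward
Step 1:
                   L          A          B
  Initial    0.04959      5.193     0.6499
  Change    -0.03385   -0.03385    0.01128
  Equil      0.01574      5.159     0.6612
  solve Keq expr → x = 0.01128; check Q = 1235
Then remove 0.004088 M of L.
Step 2:
                   L          A          B
  Initial    0.01165      5.159     0.6612
  Change    0.004065   0.004065  -0.001355
  Equil      0.01572      5.163     0.6598
  solve Keq expr → x = -0.001355; check Q = 1235

Q₀ = 38.05; Q < K (proceeds forward)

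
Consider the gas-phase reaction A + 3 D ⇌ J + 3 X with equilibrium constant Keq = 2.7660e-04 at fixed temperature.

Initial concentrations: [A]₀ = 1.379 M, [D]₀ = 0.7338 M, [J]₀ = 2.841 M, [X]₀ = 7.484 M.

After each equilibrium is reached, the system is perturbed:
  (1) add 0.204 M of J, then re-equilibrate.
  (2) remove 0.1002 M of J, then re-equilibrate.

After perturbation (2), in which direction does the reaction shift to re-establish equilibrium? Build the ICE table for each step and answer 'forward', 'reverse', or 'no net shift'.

Direction: forward

Q₀ = 2186 vs Keq = 2.7660e-04 ⇒ Q>K, reverse
Step 1:
                  A         D         J         X
  I           1.379    0.7338     2.841     7.484
  C           2.209     6.628    -2.209    -6.628
  E           3.588     7.362    0.6316    0.8559
  solve Keq expr → x = -2.209; check Q = 2.7660e-04
Then add 0.204 M of J.
Step 2:
                  A         D         J         X
  I           3.588     7.362    0.8356    0.8559
  C         0.02055   0.06165  -0.02055  -0.06165
  E           3.609     7.424    0.8151    0.7942
  solve Keq expr → x = -0.02055; check Q = 2.7660e-04
Then remove 0.1002 M of J.
Step 3:
                  A         D         J         X
  I           3.609     7.424    0.7149    0.7942
  C       -0.009358  -0.02807  0.009358   0.02807
  E             3.6     7.395    0.7242    0.8223
  solve Keq expr → x = 0.009358; check Q = 2.7660e-04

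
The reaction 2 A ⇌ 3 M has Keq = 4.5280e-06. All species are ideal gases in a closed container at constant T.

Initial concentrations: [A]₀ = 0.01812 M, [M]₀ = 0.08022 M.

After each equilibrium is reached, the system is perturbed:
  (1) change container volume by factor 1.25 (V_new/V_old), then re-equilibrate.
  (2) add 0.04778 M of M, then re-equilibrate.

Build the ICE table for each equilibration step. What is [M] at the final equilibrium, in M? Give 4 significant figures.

Q₀ = 1.572 vs Keq = 4.5280e-06 ⇒ Q>K, reverse
Step 1:
                  A         M
  Initial   0.01812   0.08022
  Change    0.05161  -0.07742
  Equil     0.06973  0.002803
  solve Keq expr → x = -0.02581; check Q = 4.5280e-06
Then change container volume by factor 1.25 (V_new/V_old).
Step 2:
                  A         M
  Initial   0.05579  0.002242
  Change  -1.1325e-04 1.6987e-04
  Equil     0.05567  0.002412
  solve Keq expr → x = 5.6623e-05; check Q = 4.5280e-06
Then add 0.04778 M of M.
Step 3:
                  A         M
  Initial   0.05567   0.05019
  Change     0.0313  -0.04694
  Equil     0.08697  0.003247
  solve Keq expr → x = -0.01565; check Q = 4.5280e-06

[M]_eq = 0.003247 M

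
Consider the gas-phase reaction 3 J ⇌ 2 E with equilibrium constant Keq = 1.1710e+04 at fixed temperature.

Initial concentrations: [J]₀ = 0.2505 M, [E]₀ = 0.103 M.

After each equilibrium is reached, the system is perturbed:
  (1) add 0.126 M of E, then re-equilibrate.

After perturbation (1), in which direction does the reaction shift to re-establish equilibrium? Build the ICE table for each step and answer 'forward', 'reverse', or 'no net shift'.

Q₀ = 0.6749 vs Keq = 1.1710e+04 ⇒ Q<K, forward
Step 1:
                    J           E
  init         0.2505       0.103
  Δ           -0.2326      0.1551
  eq          0.01785      0.2581
  solve Keq expr → x = 0.07755; check Q = 1.1710e+04
Then add 0.126 M of E.
Step 2:
                    J           E
  init        0.01785      0.3841
  Δ          0.005275   -0.003517
  eq          0.02313      0.3806
  solve Keq expr → x = -0.001758; check Q = 1.1710e+04

Direction: reverse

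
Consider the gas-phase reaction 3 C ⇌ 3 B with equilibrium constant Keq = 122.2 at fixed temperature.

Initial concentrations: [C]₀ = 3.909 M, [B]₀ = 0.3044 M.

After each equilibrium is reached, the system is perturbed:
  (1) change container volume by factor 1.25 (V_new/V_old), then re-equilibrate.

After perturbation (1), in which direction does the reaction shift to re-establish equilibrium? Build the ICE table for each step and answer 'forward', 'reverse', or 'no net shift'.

Q₀ = 4.7221e-04 vs Keq = 122.2 ⇒ Q<K, forward
Step 1:
                  C         B
  init        3.909    0.3044
  Δ          -3.202     3.202
  eq         0.7067     3.507
  solve Keq expr → x = 1.067; check Q = 122.2
Then change container volume by factor 1.25 (V_new/V_old).
Step 2:
                  C         B
  init       0.5653     2.805
  Δ               0         0
  eq         0.5653     2.805
  solve Keq expr → x = 0; check Q = 122.2

Direction: no net shift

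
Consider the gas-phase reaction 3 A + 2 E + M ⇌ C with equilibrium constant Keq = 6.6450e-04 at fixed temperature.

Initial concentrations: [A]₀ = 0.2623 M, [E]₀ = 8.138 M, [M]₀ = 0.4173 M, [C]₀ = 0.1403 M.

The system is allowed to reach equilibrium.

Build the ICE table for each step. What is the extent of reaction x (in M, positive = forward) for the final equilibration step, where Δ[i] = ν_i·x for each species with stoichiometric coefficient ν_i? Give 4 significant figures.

x = -0.1328 M

Q₀ = 0.2813 vs Keq = 6.6450e-04 ⇒ Q>K, reverse
Step 1:
                    A           E           M           C
  init         0.2623       8.138      0.4173      0.1403
  Δ            0.3985      0.2657      0.1328     -0.1328
  eq           0.6608       8.404      0.5501    0.007451
  solve Keq expr → x = -0.1328; check Q = 6.6450e-04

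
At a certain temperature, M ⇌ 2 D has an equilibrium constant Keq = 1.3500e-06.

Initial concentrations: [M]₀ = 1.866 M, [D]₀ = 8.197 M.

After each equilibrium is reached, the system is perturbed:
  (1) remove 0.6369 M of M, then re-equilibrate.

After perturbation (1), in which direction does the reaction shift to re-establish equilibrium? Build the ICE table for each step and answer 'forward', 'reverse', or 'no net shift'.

Q₀ = 36.01 vs Keq = 1.3500e-06 ⇒ Q>K, reverse
Step 1:
                  M         D
  Initial     1.866     8.197
  Change      4.097    -8.194
  Equil       5.963  0.002837
  solve Keq expr → x = -4.097; check Q = 1.3500e-06
Then remove 0.6369 M of M.
Step 2:
                  M         D
  Initial     5.326  0.002837
  Change  7.7889e-05 -1.5578e-04
  Equil       5.326  0.002682
  solve Keq expr → x = -7.7889e-05; check Q = 1.3500e-06

Direction: reverse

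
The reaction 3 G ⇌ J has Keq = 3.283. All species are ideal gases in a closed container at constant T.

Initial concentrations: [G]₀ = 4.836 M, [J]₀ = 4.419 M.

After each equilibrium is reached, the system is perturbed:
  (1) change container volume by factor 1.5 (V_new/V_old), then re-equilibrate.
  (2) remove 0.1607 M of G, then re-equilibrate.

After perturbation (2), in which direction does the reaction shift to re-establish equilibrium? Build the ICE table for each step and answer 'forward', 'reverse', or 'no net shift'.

Q₀ = 0.03907 vs Keq = 3.283 ⇒ Q<K, forward
Step 1:
                   G          J
  Initial      4.836      4.419
  Change      -3.639      1.213
  Equil        1.197      5.632
  solve Keq expr → x = 1.213; check Q = 3.283
Then change container volume by factor 1.5 (V_new/V_old).
Step 2:
                   G          J
  Initial     0.7981      3.755
  Change      0.2402   -0.08007
  Equil        1.038      3.675
  solve Keq expr → x = -0.08007; check Q = 3.283
Then remove 0.1607 M of G.
Step 3:
                   G          J
  Initial     0.8776      3.675
  Change      0.1558   -0.05193
  Equil        1.033      3.623
  solve Keq expr → x = -0.05193; check Q = 3.283

Direction: reverse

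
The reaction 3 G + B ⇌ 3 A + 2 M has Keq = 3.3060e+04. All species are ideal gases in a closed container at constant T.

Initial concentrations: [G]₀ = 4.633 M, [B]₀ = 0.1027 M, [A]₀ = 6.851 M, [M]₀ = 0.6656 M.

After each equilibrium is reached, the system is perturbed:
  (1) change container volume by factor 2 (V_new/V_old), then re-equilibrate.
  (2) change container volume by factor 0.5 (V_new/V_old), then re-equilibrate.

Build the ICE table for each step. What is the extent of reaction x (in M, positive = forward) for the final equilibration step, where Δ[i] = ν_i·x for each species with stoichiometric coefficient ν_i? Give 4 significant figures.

x = -5.1977e-05 M

Q₀ = 13.95 vs Keq = 3.3060e+04 ⇒ Q<K, forward
Step 1:
                  G         B         A         M
  Initial     4.633    0.1027     6.851    0.6656
  Change    -0.3078   -0.1026    0.3078    0.2052
  Equil       4.325 1.0400e-04     7.159    0.8708
  solve Keq expr → x = 0.1026; check Q = 3.3060e+04
Then change container volume by factor 2 (V_new/V_old).
Step 2:
                  G         B         A         M
  Initial     2.163 5.1999e-05     3.579    0.4354
  Change  -7.7966e-05 -2.5989e-05 7.7966e-05 5.1977e-05
  Equil       2.163 2.6010e-05     3.579    0.4354
  solve Keq expr → x = 2.5989e-05; check Q = 3.3060e+04
Then change container volume by factor 0.5 (V_new/V_old).
Step 3:
                  G         B         A         M
  Initial     4.325 5.2020e-05     7.159    0.8709
  Change  1.5593e-04 5.1977e-05 -1.5593e-04 -1.0395e-04
  Equil       4.325 1.0400e-04     7.159    0.8708
  solve Keq expr → x = -5.1977e-05; check Q = 3.3060e+04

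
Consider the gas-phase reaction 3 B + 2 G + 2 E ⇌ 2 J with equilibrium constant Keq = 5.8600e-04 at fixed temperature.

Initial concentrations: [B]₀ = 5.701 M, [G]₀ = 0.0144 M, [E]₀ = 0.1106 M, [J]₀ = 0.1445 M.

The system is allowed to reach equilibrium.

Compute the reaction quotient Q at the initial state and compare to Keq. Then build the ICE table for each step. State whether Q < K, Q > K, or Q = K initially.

Q₀ = 44.43; Q > K (proceeds reverse)

Q₀ = 44.43 vs Keq = 5.8600e-04 ⇒ Q>K, reverse
Step 1:
                   B          G          E          J
  Initial      5.701     0.0144     0.1106     0.1445
  Change      0.1982     0.1322     0.1322    -0.1322
  Equil        5.899     0.1466     0.2428    0.01234
  solve Keq expr → x = -0.06608; check Q = 5.8600e-04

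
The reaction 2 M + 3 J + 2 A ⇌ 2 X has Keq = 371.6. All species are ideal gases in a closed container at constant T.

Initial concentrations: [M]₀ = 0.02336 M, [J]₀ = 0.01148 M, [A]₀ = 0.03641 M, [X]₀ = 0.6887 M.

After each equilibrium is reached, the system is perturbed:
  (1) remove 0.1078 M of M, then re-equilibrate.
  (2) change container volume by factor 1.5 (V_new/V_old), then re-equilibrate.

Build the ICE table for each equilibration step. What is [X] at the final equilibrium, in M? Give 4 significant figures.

Q₀ = 4.3336e+11 vs Keq = 371.6 ⇒ Q>K, reverse
Step 1:
                    M           J           A           X
  I           0.02336     0.01148     0.03641      0.6887
  C            0.2627      0.3941      0.2627     -0.2627
  E            0.2861      0.4055      0.2991       0.426
  solve Keq expr → x = -0.1314; check Q = 371.6
Then remove 0.1078 M of M.
Step 2:
                    M           J           A           X
  I            0.1783      0.4055      0.2991       0.426
  C           0.02941     0.04412     0.02941    -0.02941
  E            0.2077      0.4497      0.3285      0.3966
  solve Keq expr → x = -0.01471; check Q = 371.6
Then change container volume by factor 1.5 (V_new/V_old).
Step 3:
                    M           J           A           X
  I            0.1385      0.2998       0.219      0.2644
  C           0.04773     0.07159     0.04773    -0.04773
  E            0.1862      0.3714      0.2667      0.2167
  solve Keq expr → x = -0.02386; check Q = 371.6

[X]_eq = 0.2167 M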